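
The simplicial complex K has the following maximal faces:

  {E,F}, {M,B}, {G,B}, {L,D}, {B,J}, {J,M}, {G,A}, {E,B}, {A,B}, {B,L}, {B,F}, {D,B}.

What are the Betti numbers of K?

b_0 = 1, b_1 = 4.

Fix the vertex order A < B < D < E < F < G < J < L < M and write every simplex with vertices in increasing order. Then dim K = 1 and the simplices of K are:

  0-simplices (9): A, B, D, E, F, G, J, L, M
  1-simplices (12): AB, AG, BD, BE, BF, BG, BJ, BL, BM, DL, EF, JM

Hence C_0 ≅ Z^9, C_1 ≅ Z^12.

The boundary map ∂_1: C_1 → C_0 sends each edge [p,q] (with p < q) to q − p.
This gives a 9×12 integer matrix of rank 8; reducing to Smith normal form yields diagonal entries (1,1,1,1,1,1,1,1).

Now H_k = ker ∂_k / im ∂_{k+1}, so:

  H_0: rank C_0 − rank ∂_1 = 9 − 8 = 1, and the invariant factors of ∂_1 are all 1, so H_0 ≅ Z.
  H_1: rank ker ∂_1 − rank ∂_2 = (12 − 8) − 0 = 4, and there is no ∂_2, so H_1 ≅ Z^4.

As a check, the Euler characteristic is 9 − 12 = -3, which agrees with 1 − 4 = -3.
(K is a triangulation of a wedge of 4 circles.)

Hence the Betti numbers are b_0 = 1, b_1 = 4.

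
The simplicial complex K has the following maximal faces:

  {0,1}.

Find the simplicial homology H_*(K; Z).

H_0 ≅ Z,  H_1 = 0.

Fix the vertex order 0 < 1 and write every simplex with vertices in increasing order. Then dim K = 1 and the simplices of K are:

  0-simplices (2): [0], [1]
  1-simplices (1): [0,1]

Hence C_0 ≅ Z^2, C_1 ≅ Z^1.

Boundary ∂_1: C_1 → C_0 is given by ∂[p,q] = [q] − [p]. For instance
  ∂[0,1] = [1] − [0].
This gives a 2×1 integer matrix of rank 1; reducing to Smith normal form yields diagonal entries (1).

Now H_k = ker ∂_k / im ∂_{k+1}, so:

  H_0: rank C_0 − rank ∂_1 = 2 − 1 = 1, and the invariant factors of ∂_1 are all 1, so H_0 ≅ Z.
  H_1: rank ker ∂_1 − rank ∂_2 = (1 − 1) − 0 = 0, and there is no ∂_2, so H_1 ≅ 0.

As a check, the Euler characteristic is 2 − 1 = 1, which agrees with 1 − 0 = 1.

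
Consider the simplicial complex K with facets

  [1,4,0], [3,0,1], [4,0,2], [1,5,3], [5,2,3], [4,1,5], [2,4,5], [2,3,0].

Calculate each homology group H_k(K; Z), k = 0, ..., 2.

Order the vertices as 0 < 1 < 2 < 3 < 4 < 5. Listing each simplex with vertices in this order, K has dimension 2 with simplices:

  0-simplices (6): [0], [1], [2], [3], [4], [5]
  1-simplices (12): [0,1], [0,2], [0,3], [0,4], [1,3], [1,4], [1,5], [2,3], [2,4], [2,5], [3,5], [4,5]
  2-simplices (8): [0,1,3], [0,1,4], [0,2,3], [0,2,4], [1,3,5], [1,4,5], [2,3,5], [2,4,5]

Hence C_0 ≅ Z^6, C_1 ≅ Z^12, C_2 ≅ Z^8.

The boundary map ∂_1: C_1 → C_0 maps an edge to its endpoints' difference, ∂[p,q] = q − p.
As a 6×12 matrix over Z this has rank 5, with invariant factors (1,1,1,1,1).

Boundary ∂_2: C_2 → C_1 sends each 2-simplex [p,q,r] to [q,r] − [p,r] + [p,q]. For instance
  ∂[0,2,4] = [2,4] − [0,4] + [0,2],
  ∂[2,4,5] = [4,5] − [2,5] + [2,4].
The resulting 12×8 matrix has rank 7, and its Smith normal form has invariant factors (1,1,1,1,1,1,1).

Reading off H_k = ker ∂_k / im ∂_{k+1}:

  H_0: rank C_0 − rank ∂_1 = 6 − 5 = 1, and the invariant factors of ∂_1 are all 1, so H_0 ≅ Z.
  H_1: rank ker ∂_1 − rank ∂_2 = (12 − 5) − 7 = 0, and the invariant factors of ∂_2 are all 1, so H_1 ≅ 0.
  H_2: rank ker ∂_2 − rank ∂_3 = (8 − 7) − 0 = 1, and there is no ∂_3, so H_2 ≅ Z.

As a check, the Euler characteristic is 6 − 12 + 8 = 2, which agrees with 1 − 0 + 1 = 2.
(K is a triangulation of the 2-sphere S^2.)

H_0 ≅ Z,  H_1 = 0,  H_2 ≅ Z.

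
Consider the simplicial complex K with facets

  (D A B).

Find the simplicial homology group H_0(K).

H_0 ≅ Z.

Take the total order A < B < D on the vertex set. Then K (dimension 2) consists of the simplices:

  0-simplices (3): A, B, D
  1-simplices (3): AB, AD, BD
  2-simplices (1): ABD

Hence C_0 ≅ Z^3, C_1 ≅ Z^3, C_2 ≅ Z^1.

The boundary map ∂_1: C_1 → C_0 is given by ∂[p,q] = [q] − [p]. For instance
  ∂BD = D − B.
The 3×3 boundary matrix has rank 2 and Smith normal form diag(1,1).

The boundary map ∂_2: C_2 → C_1 maps a triangle to the signed sum of its edges. For instance
  ∂ABD = BD − AD + AB.
As a 3×1 matrix over Z this has rank 1, with invariant factors (1).

Computing H_k = (kernel of ∂_k) / (image of ∂_{k+1}):

  H_0: rank C_0 − rank ∂_1 = 3 − 2 = 1, and the invariant factors of ∂_1 are all 1, so H_0 ≅ Z.

(K is a triangulation of the 2-simplex.)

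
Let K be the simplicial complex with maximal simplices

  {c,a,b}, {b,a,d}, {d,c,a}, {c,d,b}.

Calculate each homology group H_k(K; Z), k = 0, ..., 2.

Take the total order a < b < c < d on the vertex set. Then K (dimension 2) consists of the simplices:

  0-simplices (4): a, b, c, d
  1-simplices (6): ab, ac, ad, bc, bd, cd
  2-simplices (4): abc, abd, acd, bcd

Hence C_0 ≅ Z^4, C_1 ≅ Z^6, C_2 ≅ Z^4.

∂_1: C_1 → C_0 is given by ∂[p,q] = [q] − [p]. For instance
  ∂bd = d − b.
As a 4×6 matrix over Z this has rank 3, with invariant factors (1,1,1).

The boundary map ∂_2: C_2 → C_1 acts by ∂[p,q,r] = [q,r] − [p,r] + [p,q]. For instance
  ∂acd = cd − ad + ac,
  ∂abd = bd − ad + ab.
The 6×4 boundary matrix has rank 3 and Smith normal form diag(1,1,1).

From H_k ≅ ker(∂_k) / im(∂_{k+1}) we obtain:

  H_0: rank C_0 − rank ∂_1 = 4 − 3 = 1, and the invariant factors of ∂_1 are all 1, so H_0 ≅ Z.
  H_1: rank ker ∂_1 − rank ∂_2 = (6 − 3) − 3 = 0, and the invariant factors of ∂_2 are all 1, so H_1 ≅ 0.
  H_2: rank ker ∂_2 − rank ∂_3 = (4 − 3) − 0 = 1, and there is no ∂_3, so H_2 ≅ Z.

As a check, the Euler characteristic is 4 − 6 + 4 = 2, which agrees with 1 − 0 + 1 = 2.

H_0 = Z,  H_1 = 0,  H_2 = Z.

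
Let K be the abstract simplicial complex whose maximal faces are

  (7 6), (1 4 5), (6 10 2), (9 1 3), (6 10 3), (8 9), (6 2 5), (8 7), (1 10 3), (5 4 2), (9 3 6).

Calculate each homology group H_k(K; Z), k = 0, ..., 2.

H_0 = Z,  H_1 = Z^2,  H_2 = 0.

Order the vertices as 1 < 2 < 3 < 4 < 5 < 6 < 7 < 8 < 9 < 10. Listing each simplex with vertices in this order, K has dimension 2 with simplices:

  0-simplices (10): [1], [2], [3], [4], [5], [6], [7], [8], [9], [10]
  1-simplices (19): [1,3], [1,4], [1,5], [1,9], [1,10], [2,4], [2,5], [2,6], [2,10], [3,6], [3,9], [3,10], [4,5], [5,6], [6,7], [6,9], [6,10], [7,8], [8,9]
  2-simplices (8): [1,3,9], [1,3,10], [1,4,5], [2,4,5], [2,5,6], [2,6,10], [3,6,9], [3,6,10]

giving chain groups C_0 ≅ Z^10, C_1 ≅ Z^19, C_2 ≅ Z^8.

The boundary map ∂_1: C_1 → C_0 is given by ∂[p,q] = [q] − [p]. For instance
  ∂[3,9] = [9] − [3].
As a 10×19 matrix over Z this has rank 9, with invariant factors (1,1,1,1,1,1,1,1,1).

Boundary ∂_2: C_2 → C_1 acts by ∂[p,q,r] = [q,r] − [p,r] + [p,q]. For instance
  ∂[2,5,6] = [5,6] − [2,6] + [2,5],
  ∂[3,6,9] = [6,9] − [3,9] + [3,6].
As a 19×8 matrix over Z this has rank 8, with invariant factors (1,1,1,1,1,1,1,1).

Now H_k = ker ∂_k / im ∂_{k+1}, so:

  H_0: rank C_0 − rank ∂_1 = 10 − 9 = 1, and the invariant factors of ∂_1 are all 1, so H_0 = Z.
  H_1: rank ker ∂_1 − rank ∂_2 = (19 − 9) − 8 = 2, and the invariant factors of ∂_2 are all 1, so H_1 = Z^2.
  H_2: rank ker ∂_2 − rank ∂_3 = (8 − 8) − 0 = 0, and there is no ∂_3, so H_2 = 0.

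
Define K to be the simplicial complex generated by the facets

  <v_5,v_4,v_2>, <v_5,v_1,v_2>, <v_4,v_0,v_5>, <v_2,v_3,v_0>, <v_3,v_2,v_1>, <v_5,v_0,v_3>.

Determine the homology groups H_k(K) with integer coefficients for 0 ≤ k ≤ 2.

K has 6 vertices, 12 edges, 6 triangles.
rank ∂_0 = 0, rank ∂_1 = 5 ⇒ b_0 = 6 − 0 − 5 = 1; all invariant factors of ∂_1 are 1 so no torsion. So H_0 ≅ Z.
rank ∂_1 = 5, rank ∂_2 = 6 ⇒ b_1 = 12 − 5 − 6 = 1; all invariant factors of ∂_2 are 1 so no torsion. So H_1 ≅ Z.
rank ∂_2 = 6, rank ∂_3 = 0 ⇒ b_2 = 6 − 6 − 0 = 0. So H_2 ≅ 0.

H_0 = Z,  H_1 = Z,  H_2 = 0.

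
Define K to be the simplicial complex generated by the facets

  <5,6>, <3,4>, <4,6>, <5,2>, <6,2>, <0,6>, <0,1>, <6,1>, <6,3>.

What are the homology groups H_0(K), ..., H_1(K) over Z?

H_0 ≅ Z,  H_1 ≅ Z^3.

Take the total order 0 < 1 < 2 < 3 < 4 < 5 < 6 on the vertex set. Then K (dimension 1) consists of the simplices:

  0-simplices (7): [0], [1], [2], [3], [4], [5], [6]
  1-simplices (9): [0,1], [0,6], [1,6], [2,5], [2,6], [3,4], [3,6], [4,6], [5,6]

giving chain groups C_0 ≅ Z^7, C_1 ≅ Z^9.

Boundary ∂_1: C_1 → C_0 is given by ∂[p,q] = [q] − [p]. For instance
  ∂[0,1] = [1] − [0].
The 7×9 boundary matrix has rank 6 and Smith normal form diag(1,1,1,1,1,1).

Reading off H_k = ker ∂_k / im ∂_{k+1}:

  H_0: rank C_0 − rank ∂_1 = 7 − 6 = 1, and the invariant factors of ∂_1 are all 1, so H_0 ≅ Z.
  H_1: rank ker ∂_1 − rank ∂_2 = (9 − 6) − 0 = 3, and there is no ∂_2, so H_1 ≅ Z^3.

As a check, the Euler characteristic is 7 − 9 = -2, which agrees with 1 − 3 = -2.
(K is a triangulation of a wedge of 3 circles.)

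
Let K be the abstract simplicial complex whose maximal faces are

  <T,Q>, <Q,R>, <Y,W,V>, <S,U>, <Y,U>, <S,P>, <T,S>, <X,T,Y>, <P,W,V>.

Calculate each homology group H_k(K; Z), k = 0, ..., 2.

We work with the vertex ordering P < Q < R < S < T < U < V < W < X < Y. The simplices of K, each written with vertices in increasing order, are:

  0-simplices (10): P, Q, R, S, T, U, V, W, X, Y
  1-simplices (14): PS, PV, PW, QR, QT, ST, SU, TX, TY, UY, VW, VY, WY, XY
  2-simplices (3): PVW, TXY, VWY

so the chain groups are C_0 ≅ Z^10, C_1 ≅ Z^14, C_2 ≅ Z^3.

The boundary map ∂_1: C_1 → C_0 sends each edge [p,q] (with p < q) to q − p.
The 10×14 boundary matrix has rank 9 and Smith normal form diag(1,1,1,1,1,1,1,1,1).

Boundary ∂_2: C_2 → C_1 maps a triangle to the signed sum of its edges. For instance
  ∂PVW = VW − PW + PV,
  ∂TXY = XY − TY + TX.
This gives a 14×3 integer matrix of rank 3; reducing to Smith normal form yields diagonal entries (1,1,1).

Now H_k = ker ∂_k / im ∂_{k+1}, so:

  H_0: rank C_0 − rank ∂_1 = 10 − 9 = 1, and the invariant factors of ∂_1 are all 1, so H_0 ≅ Z.
  H_1: rank ker ∂_1 − rank ∂_2 = (14 − 9) − 3 = 2, and the invariant factors of ∂_2 are all 1, so H_1 ≅ Z^2.
  H_2: rank ker ∂_2 − rank ∂_3 = (3 − 3) − 0 = 0, and there is no ∂_3, so H_2 ≅ 0.

As a check, the Euler characteristic is 10 − 14 + 3 = -1, which agrees with 1 − 2 + 0 = -1.

H_0 ≅ Z,  H_1 ≅ Z^2,  H_2 = 0.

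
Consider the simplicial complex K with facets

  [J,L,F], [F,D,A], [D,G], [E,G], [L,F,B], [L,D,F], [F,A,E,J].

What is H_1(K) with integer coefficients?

H_1 ≅ Z.

We work with the vertex ordering A < B < D < E < F < G < J < L. The simplices of K, each written with vertices in increasing order, are:

  0-simplices (8): A, B, D, E, F, G, J, L
  1-simplices (15): AD, AE, AF, AJ, BF, BL, DF, DG, DL, EF, EG, EJ, FJ, FL, JL
  2-simplices (8): ADF, AEF, AEJ, AFJ, BFL, DFL, EFJ, FJL
  3-simplices (1): AEFJ

giving chain groups C_0 ≅ Z^8, C_1 ≅ Z^15, C_2 ≅ Z^8, C_3 ≅ Z^1.

∂_1: C_1 → C_0 sends each edge [p,q] (with p < q) to q − p.
The resulting 8×15 matrix has rank 7, and its Smith normal form has invariant factors (1,1,1,1,1,1,1).

Boundary ∂_2: C_2 → C_1 sends each 2-simplex [p,q,r] to [q,r] − [p,r] + [p,q]. For instance
  ∂BFL = FL − BL + BF,
  ∂ADF = DF − AF + AD.
As a 15×8 matrix over Z this has rank 7, with invariant factors (1,1,1,1,1,1,1).

Boundary ∂_3: C_3 → C_2 sends each 3-simplex σ to the alternating sum Σ_i (−1)^i (σ with its i-th vertex removed). For instance
  ∂AEFJ = EFJ − AFJ + AEJ − AEF.
As a 8×1 matrix over Z this has rank 1, with invariant factors (1).

Now H_k = ker ∂_k / im ∂_{k+1}, so:

  H_1: rank ker ∂_1 − rank ∂_2 = (15 − 7) − 7 = 1, and the invariant factors of ∂_2 are all 1, so H_1 = Z.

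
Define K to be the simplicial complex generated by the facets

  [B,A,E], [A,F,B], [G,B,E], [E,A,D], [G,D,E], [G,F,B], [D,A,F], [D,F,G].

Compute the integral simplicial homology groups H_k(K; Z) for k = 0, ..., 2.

H_0 = Z,  H_1 = 0,  H_2 = Z.

Order the vertices as A < B < D < E < F < G. Listing each simplex with vertices in this order, K has dimension 2 with simplices:

  0-simplices (6): A, B, D, E, F, G
  1-simplices (12): AB, AD, AE, AF, BE, BF, BG, DE, DF, DG, EG, FG
  2-simplices (8): ABE, ABF, ADE, ADF, BEG, BFG, DEG, DFG

so the chain groups are C_0 ≅ Z^6, C_1 ≅ Z^12, C_2 ≅ Z^8.

The boundary map ∂_1: C_1 → C_0 is given by ∂[p,q] = [q] − [p]. For instance
  ∂BG = G − B.
As a 6×12 matrix over Z this has rank 5, with invariant factors (1,1,1,1,1).

The boundary map ∂_2: C_2 → C_1 maps a triangle to the signed sum of its edges. For instance
  ∂ADE = DE − AE + AD,
  ∂ABF = BF − AF + AB.
This gives a 12×8 integer matrix of rank 7; reducing to Smith normal form yields diagonal entries (1,1,1,1,1,1,1).

From H_k ≅ ker(∂_k) / im(∂_{k+1}) we obtain:

  H_0: rank C_0 − rank ∂_1 = 6 − 5 = 1, and the invariant factors of ∂_1 are all 1, so H_0 ≅ Z.
  H_1: rank ker ∂_1 − rank ∂_2 = (12 − 5) − 7 = 0, and the invariant factors of ∂_2 are all 1, so H_1 ≅ 0.
  H_2: rank ker ∂_2 − rank ∂_3 = (8 − 7) − 0 = 1, and there is no ∂_3, so H_2 ≅ Z.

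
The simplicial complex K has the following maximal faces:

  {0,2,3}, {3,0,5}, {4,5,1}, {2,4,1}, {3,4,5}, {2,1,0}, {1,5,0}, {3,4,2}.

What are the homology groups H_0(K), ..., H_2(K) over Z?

H_0 ≅ Z,  H_1 = 0,  H_2 ≅ Z.

Order the vertices as 0 < 1 < 2 < 3 < 4 < 5. Listing each simplex with vertices in this order, K has dimension 2 with simplices:

  0-simplices (6): [0], [1], [2], [3], [4], [5]
  1-simplices (12): [0,1], [0,2], [0,3], [0,5], [1,2], [1,4], [1,5], [2,3], [2,4], [3,4], [3,5], [4,5]
  2-simplices (8): [0,1,2], [0,1,5], [0,2,3], [0,3,5], [1,2,4], [1,4,5], [2,3,4], [3,4,5]

Hence C_0 ≅ Z^6, C_1 ≅ Z^12, C_2 ≅ Z^8.

∂_1: C_1 → C_0 sends each edge [p,q] (with p < q) to q − p.
This gives a 6×12 integer matrix of rank 5; reducing to Smith normal form yields diagonal entries (1,1,1,1,1).

∂_2: C_2 → C_1 sends each 2-simplex [p,q,r] to [q,r] − [p,r] + [p,q]. For instance
  ∂[3,4,5] = [4,5] − [3,5] + [3,4],
  ∂[1,4,5] = [4,5] − [1,5] + [1,4].
As a 12×8 matrix over Z this has rank 7, with invariant factors (1,1,1,1,1,1,1).

Reading off H_k = ker ∂_k / im ∂_{k+1}:

  H_0: rank C_0 − rank ∂_1 = 6 − 5 = 1, and the invariant factors of ∂_1 are all 1, so H_0 = Z.
  H_1: rank ker ∂_1 − rank ∂_2 = (12 − 5) − 7 = 0, and the invariant factors of ∂_2 are all 1, so H_1 = 0.
  H_2: rank ker ∂_2 − rank ∂_3 = (8 − 7) − 0 = 1, and there is no ∂_3, so H_2 = Z.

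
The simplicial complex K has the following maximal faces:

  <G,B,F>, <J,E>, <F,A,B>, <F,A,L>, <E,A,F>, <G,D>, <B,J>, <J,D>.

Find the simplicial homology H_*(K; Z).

H_0 = Z,  H_1 = Z^2,  H_2 = 0.

Order the vertices as A < B < D < E < F < G < J < L. Listing each simplex with vertices in this order, K has dimension 2 with simplices:

  0-simplices (8): A, B, D, E, F, G, J, L
  1-simplices (13): AB, AE, AF, AL, BF, BG, BJ, DG, DJ, EF, EJ, FG, FL
  2-simplices (4): ABF, AEF, AFL, BFG

so the chain groups are C_0 ≅ Z^8, C_1 ≅ Z^13, C_2 ≅ Z^4.

∂_1: C_1 → C_0 sends each edge [p,q] (with p < q) to q − p.
The 8×13 boundary matrix has rank 7 and Smith normal form diag(1,1,1,1,1,1,1).

Boundary ∂_2: C_2 → C_1 acts by ∂[p,q,r] = [q,r] − [p,r] + [p,q]. For instance
  ∂ABF = BF − AF + AB,
  ∂BFG = FG − BG + BF.
The resulting 13×4 matrix has rank 4, and its Smith normal form has invariant factors (1,1,1,1).

From H_k ≅ ker(∂_k) / im(∂_{k+1}) we obtain:

  H_0: rank C_0 − rank ∂_1 = 8 − 7 = 1, and the invariant factors of ∂_1 are all 1, so H_0 ≅ Z.
  H_1: rank ker ∂_1 − rank ∂_2 = (13 − 7) − 4 = 2, and the invariant factors of ∂_2 are all 1, so H_1 ≅ Z^2.
  H_2: rank ker ∂_2 − rank ∂_3 = (4 − 4) − 0 = 0, and there is no ∂_3, so H_2 ≅ 0.

As a check, the Euler characteristic is 8 − 13 + 4 = -1, which agrees with 1 − 2 + 0 = -1.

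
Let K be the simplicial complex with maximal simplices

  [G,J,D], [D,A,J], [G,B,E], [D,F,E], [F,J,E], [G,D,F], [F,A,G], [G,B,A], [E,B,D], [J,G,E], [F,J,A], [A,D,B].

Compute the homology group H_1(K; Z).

H_1 ≅ Z/2.

We work with the vertex ordering A < B < D < E < F < G < J. The simplices of K, each written with vertices in increasing order, are:

  0-simplices (7): A, B, D, E, F, G, J
  1-simplices (18): AB, AD, AF, AG, AJ, BD, BE, BG, DE, DF, DG, DJ, EF, EG, EJ, FG, FJ, GJ
  2-simplices (12): ABD, ABG, ADJ, AFG, AFJ, BDE, BEG, DEF, DFG, DGJ, EFJ, EGJ

Hence C_0 ≅ Z^7, C_1 ≅ Z^18, C_2 ≅ Z^12.

The boundary map ∂_1: C_1 → C_0 sends each edge [p,q] (with p < q) to q − p.
The resulting 7×18 matrix has rank 6, and its Smith normal form has invariant factors (1,1,1,1,1,1).

∂_2: C_2 → C_1 sends each 2-simplex [p,q,r] to [q,r] − [p,r] + [p,q]. For instance
  ∂EFJ = FJ − EJ + EF,
  ∂DEF = EF − DF + DE.
As a 18×12 matrix over Z this has rank 12, with invariant factors (1,1,1,1,1,1,1,1,1,1,1,2).

Reading off H_k = ker ∂_k / im ∂_{k+1}:

  H_1: rank ker ∂_1 − rank ∂_2 = (18 − 6) − 12 = 0, and ∂_2 has invariant factor 2 > 1, so H_1 = Z/2.

(K is a triangulation of the real projective plane RP^2.)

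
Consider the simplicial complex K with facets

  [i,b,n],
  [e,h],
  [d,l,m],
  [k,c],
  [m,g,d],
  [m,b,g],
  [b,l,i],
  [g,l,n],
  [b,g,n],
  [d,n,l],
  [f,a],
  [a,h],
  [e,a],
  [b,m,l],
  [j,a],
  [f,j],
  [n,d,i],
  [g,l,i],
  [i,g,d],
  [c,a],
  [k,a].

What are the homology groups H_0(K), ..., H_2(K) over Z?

H_0 ≅ Z^2,  H_1 ≅ Z^3 ⊕ Z/2Z,  H_2 = 0.

Take the total order a < b < c < d < e < f < g < h < i < j < k < l < m < n on the vertex set. Then K (dimension 2) consists of the simplices:

  0-simplices (14): a, b, c, d, e, f, g, h, i, j, k, l, m, n
  1-simplices (27): ac, ae, af, ah, aj, ak, bg, bi, bl, bm, bn, ck, dg, di, dl, dm, dn, eh, fj, gi, gl, gm, gn, il, in, lm, ln
  2-simplices (12): bgm, bgn, bil, bin, blm, dgi, dgm, din, dlm, dln, gil, gln

Hence C_0 ≅ Z^14, C_1 ≅ Z^27, C_2 ≅ Z^12.

∂_1: C_1 → C_0 maps an edge to its endpoints' difference, ∂[p,q] = q − p.
The 14×27 boundary matrix has rank 12 and Smith normal form diag(1,1,1,1,1,1,1,1,1,1,1,1).

∂_2: C_2 → C_1 acts by ∂[p,q,r] = [q,r] − [p,r] + [p,q]. For instance
  ∂bgm = gm − bm + bg,
  ∂dgi = gi − di + dg.
This gives a 27×12 integer matrix of rank 12; reducing to Smith normal form yields diagonal entries (1,1,1,1,1,1,1,1,1,1,1,2).

Reading off H_k = ker ∂_k / im ∂_{k+1}:

  H_0: rank C_0 − rank ∂_1 = 14 − 12 = 2, and the invariant factors of ∂_1 are all 1, so H_0 ≅ Z^2.
  H_1: rank ker ∂_1 − rank ∂_2 = (27 − 12) − 12 = 3, and ∂_2 has invariant factor 2 > 1, so H_1 ≅ Z^3 ⊕ Z/2Z.
  H_2: rank ker ∂_2 − rank ∂_3 = (12 − 12) − 0 = 0, and there is no ∂_3, so H_2 ≅ 0.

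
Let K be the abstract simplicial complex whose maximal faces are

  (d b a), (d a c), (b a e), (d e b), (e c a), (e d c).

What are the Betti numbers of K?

b_0 = 1, b_1 = 0, b_2 = 1.

K has 5 vertices, 9 edges, 6 triangles.
rank ∂_0 = 0, rank ∂_1 = 4 ⇒ b_0 = 5 − 0 − 4 = 1; all invariant factors of ∂_1 are 1 so no torsion. So H_0 = Z.
rank ∂_1 = 4, rank ∂_2 = 5 ⇒ b_1 = 9 − 4 − 5 = 0; all invariant factors of ∂_2 are 1 so no torsion. So H_1 = 0.
rank ∂_2 = 5, rank ∂_3 = 0 ⇒ b_2 = 6 − 5 − 0 = 1. So H_2 = Z.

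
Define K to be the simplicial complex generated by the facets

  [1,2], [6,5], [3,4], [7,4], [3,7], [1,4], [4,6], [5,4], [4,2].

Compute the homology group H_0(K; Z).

Fix the vertex order 1 < 2 < 3 < 4 < 5 < 6 < 7 and write every simplex with vertices in increasing order. Then dim K = 1 and the simplices of K are:

  0-simplices (7): [1], [2], [3], [4], [5], [6], [7]
  1-simplices (9): [1,2], [1,4], [2,4], [3,4], [3,7], [4,5], [4,6], [4,7], [5,6]

giving chain groups C_0 ≅ Z^7, C_1 ≅ Z^9.

The boundary map ∂_1: C_1 → C_0 is given by ∂[p,q] = [q] − [p]. For instance
  ∂[5,6] = [6] − [5].
This gives a 7×9 integer matrix of rank 6; reducing to Smith normal form yields diagonal entries (1,1,1,1,1,1).

Computing H_k = (kernel of ∂_k) / (image of ∂_{k+1}):

  H_0: rank C_0 − rank ∂_1 = 7 − 6 = 1, and the invariant factors of ∂_1 are all 1, so H_0 = Z.

(K is a triangulation of a wedge of 3 circles.)

H_0 = Z.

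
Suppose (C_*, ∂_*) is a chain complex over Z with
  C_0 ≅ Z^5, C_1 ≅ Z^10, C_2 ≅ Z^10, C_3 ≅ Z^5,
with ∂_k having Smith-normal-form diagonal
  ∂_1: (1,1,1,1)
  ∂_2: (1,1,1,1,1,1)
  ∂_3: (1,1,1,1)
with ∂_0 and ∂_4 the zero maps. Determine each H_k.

H_0 ≅ Z,  H_1 = 0,  H_2 = 0,  H_3 ≅ Z.

H_0: b_0 = 5 − 0 − 4 = 1; torsion from ∂_1 factors > 1: none. So H_0 ≅ Z.
H_1: b_1 = 10 − 4 − 6 = 0; torsion from ∂_2 factors > 1: none. So H_1 ≅ 0.
H_2: b_2 = 10 − 6 − 4 = 0; torsion from ∂_3 factors > 1: none. So H_2 ≅ 0.
H_3: b_3 = 5 − 4 − 0 = 1; torsion from ∂_4 factors > 1: none. So H_3 ≅ Z.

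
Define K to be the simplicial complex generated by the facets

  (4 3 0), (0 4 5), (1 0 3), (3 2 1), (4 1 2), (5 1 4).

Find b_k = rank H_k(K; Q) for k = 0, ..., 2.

b_0 = 1, b_1 = 1, b_2 = 0.

Order the vertices as 0 < 1 < 2 < 3 < 4 < 5. Listing each simplex with vertices in this order, K has dimension 2 with simplices:

  0-simplices (6): [0], [1], [2], [3], [4], [5]
  1-simplices (12): [0,1], [0,3], [0,4], [0,5], [1,2], [1,3], [1,4], [1,5], [2,3], [2,4], [3,4], [4,5]
  2-simplices (6): [0,1,3], [0,3,4], [0,4,5], [1,2,3], [1,2,4], [1,4,5]

giving chain groups C_0 ≅ Z^6, C_1 ≅ Z^12, C_2 ≅ Z^6.

∂_1: C_1 → C_0 sends each edge [p,q] (with p < q) to q − p.
As a 6×12 matrix over Z this has rank 5, with invariant factors (1,1,1,1,1).

Boundary ∂_2: C_2 → C_1 maps a triangle to the signed sum of its edges. For instance
  ∂[1,4,5] = [4,5] − [1,5] + [1,4],
  ∂[1,2,4] = [2,4] − [1,4] + [1,2].
The resulting 12×6 matrix has rank 6, and its Smith normal form has invariant factors (1,1,1,1,1,1).

From H_k ≅ ker(∂_k) / im(∂_{k+1}) we obtain:

  H_0: rank C_0 − rank ∂_1 = 6 − 5 = 1, and the invariant factors of ∂_1 are all 1, so H_0 = Z.
  H_1: rank ker ∂_1 − rank ∂_2 = (12 − 5) − 6 = 1, and the invariant factors of ∂_2 are all 1, so H_1 = Z.
  H_2: rank ker ∂_2 − rank ∂_3 = (6 − 6) − 0 = 0, and there is no ∂_3, so H_2 = 0.

As a check, the Euler characteristic is 6 − 12 + 6 = 0, which agrees with 1 − 1 + 0 = 0.

Hence the Betti numbers are b_0 = 1, b_1 = 1, b_2 = 0.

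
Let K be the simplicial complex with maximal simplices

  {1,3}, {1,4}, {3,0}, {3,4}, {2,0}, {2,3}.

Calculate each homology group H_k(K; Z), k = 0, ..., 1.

Fix the vertex order 0 < 1 < 2 < 3 < 4 and write every simplex with vertices in increasing order. Then dim K = 1 and the simplices of K are:

  0-simplices (5): [0], [1], [2], [3], [4]
  1-simplices (6): [0,2], [0,3], [1,3], [1,4], [2,3], [3,4]

so the chain groups are C_0 ≅ Z^5, C_1 ≅ Z^6.

Boundary ∂_1: C_1 → C_0 maps an edge to its endpoints' difference, ∂[p,q] = q − p. For instance
  ∂[2,3] = [3] − [2].
The resulting 5×6 matrix has rank 4, and its Smith normal form has invariant factors (1,1,1,1).

Computing H_k = (kernel of ∂_k) / (image of ∂_{k+1}):

  H_0: rank C_0 − rank ∂_1 = 5 − 4 = 1, and the invariant factors of ∂_1 are all 1, so H_0 ≅ Z.
  H_1: rank ker ∂_1 − rank ∂_2 = (6 − 4) − 0 = 2, and there is no ∂_2, so H_1 ≅ Z^2.

(K is a triangulation of a wedge of 2 circles.)

H_0 ≅ Z,  H_1 ≅ Z^2.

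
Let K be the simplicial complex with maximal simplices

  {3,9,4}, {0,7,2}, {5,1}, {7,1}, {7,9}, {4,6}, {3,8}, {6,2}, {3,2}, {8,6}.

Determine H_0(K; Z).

H_0 ≅ Z.

Take the total order 0 < 1 < 2 < 3 < 4 < 5 < 6 < 7 < 8 < 9 on the vertex set. Then K (dimension 2) consists of the simplices:

  0-simplices (10): [0], [1], [2], [3], [4], [5], [6], [7], [8], [9]
  1-simplices (14): [0,2], [0,7], [1,5], [1,7], [2,3], [2,6], [2,7], [3,4], [3,8], [3,9], [4,6], [4,9], [6,8], [7,9]
  2-simplices (2): [0,2,7], [3,4,9]

so the chain groups are C_0 ≅ Z^10, C_1 ≅ Z^14, C_2 ≅ Z^2.

The boundary map ∂_1: C_1 → C_0 maps an edge to its endpoints' difference, ∂[p,q] = q − p.
The resulting 10×14 matrix has rank 9, and its Smith normal form has invariant factors (1,1,1,1,1,1,1,1,1).

The boundary map ∂_2: C_2 → C_1 maps a triangle to the signed sum of its edges. For instance
  ∂[3,4,9] = [4,9] − [3,9] + [3,4],
  ∂[0,2,7] = [2,7] − [0,7] + [0,2].
The resulting 14×2 matrix has rank 2, and its Smith normal form has invariant factors (1,1).

Now H_k = ker ∂_k / im ∂_{k+1}, so:

  H_0: rank C_0 − rank ∂_1 = 10 − 9 = 1, and the invariant factors of ∂_1 are all 1, so H_0 = Z.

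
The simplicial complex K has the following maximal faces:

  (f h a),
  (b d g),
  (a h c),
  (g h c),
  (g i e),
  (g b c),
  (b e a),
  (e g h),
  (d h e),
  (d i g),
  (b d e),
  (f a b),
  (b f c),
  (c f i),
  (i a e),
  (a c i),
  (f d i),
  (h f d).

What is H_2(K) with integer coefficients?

H_2 ≅ 0.

Fix the vertex order a < b < c < d < e < f < g < h < i and write every simplex with vertices in increasing order. Then dim K = 2 and the simplices of K are:

  0-simplices (9): a, b, c, d, e, f, g, h, i
  1-simplices (27): ab, ac, ae, af, ah, ai, bc, bd, be, bf, bg, cf, cg, ch, ci, de, df, dg, dh, di, eg, eh, ei, fh, fi, gh, gi
  2-simplices (18): abe, abf, ach, aci, aei, afh, bcf, bcg, bde, bdg, cfi, cgh, deh, dfh, dfi, dgi, egh, egi

so the chain groups are C_0 ≅ Z^9, C_1 ≅ Z^27, C_2 ≅ Z^18.

Boundary ∂_1: C_1 → C_0 sends each edge [p,q] (with p < q) to q − p. For instance
  ∂eg = g − e.
As a 9×27 matrix over Z this has rank 8, with invariant factors (1,1,1,1,1,1,1,1).

The boundary map ∂_2: C_2 → C_1 acts by ∂[p,q,r] = [q,r] − [p,r] + [p,q]. For instance
  ∂bde = de − be + bd,
  ∂aci = ci − ai + ac.
The resulting 27×18 matrix has rank 18, and its Smith normal form has invariant factors (1,1,1,1,1,1,1,1,1,1,1,1,1,1,1,1,1,2).

Reading off H_k = ker ∂_k / im ∂_{k+1}:

  H_2: rank ker ∂_2 − rank ∂_3 = (18 − 18) − 0 = 0, and there is no ∂_3, so H_2 = 0.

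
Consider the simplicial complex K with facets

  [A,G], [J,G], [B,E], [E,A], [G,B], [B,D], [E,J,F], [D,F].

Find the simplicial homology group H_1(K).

H_1 = Z^3.

Fix the vertex order A < B < D < E < F < G < J and write every simplex with vertices in increasing order. Then dim K = 2 and the simplices of K are:

  0-simplices (7): A, B, D, E, F, G, J
  1-simplices (10): AE, AG, BD, BE, BG, DF, EF, EJ, FJ, GJ
  2-simplices (1): EFJ

giving chain groups C_0 ≅ Z^7, C_1 ≅ Z^10, C_2 ≅ Z^1.

∂_1: C_1 → C_0 maps an edge to its endpoints' difference, ∂[p,q] = q − p. For instance
  ∂BG = G − B.
The 7×10 boundary matrix has rank 6 and Smith normal form diag(1,1,1,1,1,1).

∂_2: C_2 → C_1 sends each 2-simplex [p,q,r] to [q,r] − [p,r] + [p,q]. For instance
  ∂EFJ = FJ − EJ + EF.
The 10×1 boundary matrix has rank 1 and Smith normal form diag(1).

Now H_k = ker ∂_k / im ∂_{k+1}, so:

  H_1: rank ker ∂_1 − rank ∂_2 = (10 − 6) − 1 = 3, and the invariant factors of ∂_2 are all 1, so H_1 ≅ Z^3.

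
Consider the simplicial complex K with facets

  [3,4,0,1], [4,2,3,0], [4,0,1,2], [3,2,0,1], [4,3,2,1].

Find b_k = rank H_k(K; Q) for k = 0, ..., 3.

Order the vertices as 0 < 1 < 2 < 3 < 4. Listing each simplex with vertices in this order, K has dimension 3 with simplices:

  0-simplices (5): [0], [1], [2], [3], [4]
  1-simplices (10): [0,1], [0,2], [0,3], [0,4], [1,2], [1,3], [1,4], [2,3], [2,4], [3,4]
  2-simplices (10): [0,1,2], [0,1,3], [0,1,4], [0,2,3], [0,2,4], [0,3,4], [1,2,3], [1,2,4], [1,3,4], [2,3,4]
  3-simplices (5): [0,1,2,3], [0,1,2,4], [0,1,3,4], [0,2,3,4], [1,2,3,4]

giving chain groups C_0 ≅ Z^5, C_1 ≅ Z^10, C_2 ≅ Z^10, C_3 ≅ Z^5.

Boundary ∂_1: C_1 → C_0 maps an edge to its endpoints' difference, ∂[p,q] = q − p. For instance
  ∂[0,4] = [4] − [0].
This gives a 5×10 integer matrix of rank 4; reducing to Smith normal form yields diagonal entries (1,1,1,1).

The boundary map ∂_2: C_2 → C_1 sends each 2-simplex [p,q,r] to [q,r] − [p,r] + [p,q]. For instance
  ∂[0,2,3] = [2,3] − [0,3] + [0,2],
  ∂[1,2,4] = [2,4] − [1,4] + [1,2].
As a 10×10 matrix over Z this has rank 6, with invariant factors (1,1,1,1,1,1).

Boundary ∂_3: C_3 → C_2 sends each 3-simplex σ to the alternating sum Σ_i (−1)^i (σ with its i-th vertex removed). For instance
  ∂[0,2,3,4] = [2,3,4] − [0,3,4] + [0,2,4] − [0,2,3],
  ∂[0,1,2,3] = [1,2,3] − [0,2,3] + [0,1,3] − [0,1,2].
The 10×5 boundary matrix has rank 4 and Smith normal form diag(1,1,1,1).

From H_k ≅ ker(∂_k) / im(∂_{k+1}) we obtain:

  H_0: rank C_0 − rank ∂_1 = 5 − 4 = 1, and the invariant factors of ∂_1 are all 1, so H_0 = Z.
  H_1: rank ker ∂_1 − rank ∂_2 = (10 − 4) − 6 = 0, and the invariant factors of ∂_2 are all 1, so H_1 = 0.
  H_2: rank ker ∂_2 − rank ∂_3 = (10 − 6) − 4 = 0, and the invariant factors of ∂_3 are all 1, so H_2 = 0.
  H_3: rank ker ∂_3 − rank ∂_4 = (5 − 4) − 0 = 1, and there is no ∂_4, so H_3 = Z.

Hence the Betti numbers are b_0 = 1, b_1 = 0, b_2 = 0, b_3 = 1.

b_0 = 1, b_1 = 0, b_2 = 0, b_3 = 1.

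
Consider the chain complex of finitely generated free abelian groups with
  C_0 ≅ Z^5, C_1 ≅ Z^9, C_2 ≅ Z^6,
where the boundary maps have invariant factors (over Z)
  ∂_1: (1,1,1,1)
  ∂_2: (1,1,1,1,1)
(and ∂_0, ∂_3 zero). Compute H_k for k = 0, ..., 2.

H_0: b_0 = 5 − 0 − 4 = 1; torsion from ∂_1 factors > 1: none. So H_0 ≅ Z.
H_1: b_1 = 9 − 4 − 5 = 0; torsion from ∂_2 factors > 1: none. So H_1 ≅ 0.
H_2: b_2 = 6 − 5 − 0 = 1; torsion from ∂_3 factors > 1: none. So H_2 ≅ Z.

H_0 ≅ Z,  H_1 = 0,  H_2 ≅ Z.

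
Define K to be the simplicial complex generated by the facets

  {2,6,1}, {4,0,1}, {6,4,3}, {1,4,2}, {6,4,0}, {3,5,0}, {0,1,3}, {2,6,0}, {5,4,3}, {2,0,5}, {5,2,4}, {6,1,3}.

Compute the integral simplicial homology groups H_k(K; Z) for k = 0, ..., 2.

H_0 ≅ Z,  H_1 ≅ Z/2Z,  H_2 = 0.

K has 7 vertices, 18 edges, 12 triangles.
rank ∂_0 = 0, rank ∂_1 = 6 ⇒ b_0 = 7 − 0 − 6 = 1; all invariant factors of ∂_1 are 1 so no torsion. So H_0 ≅ Z.
rank ∂_1 = 6, rank ∂_2 = 12 ⇒ b_1 = 18 − 6 − 12 = 0; ∂_2 has invariant factor(s) [2] giving torsion. So H_1 ≅ Z/2Z.
rank ∂_2 = 12, rank ∂_3 = 0 ⇒ b_2 = 12 − 12 − 0 = 0. So H_2 ≅ 0.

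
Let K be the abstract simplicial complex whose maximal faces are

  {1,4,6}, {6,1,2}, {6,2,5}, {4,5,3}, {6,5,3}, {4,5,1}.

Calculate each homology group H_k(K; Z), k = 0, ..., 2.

H_0 = Z,  H_1 = Z,  H_2 = 0.

We work with the vertex ordering 1 < 2 < 3 < 4 < 5 < 6. The simplices of K, each written with vertices in increasing order, are:

  0-simplices (6): [1], [2], [3], [4], [5], [6]
  1-simplices (12): [1,2], [1,4], [1,5], [1,6], [2,5], [2,6], [3,4], [3,5], [3,6], [4,5], [4,6], [5,6]
  2-simplices (6): [1,2,6], [1,4,5], [1,4,6], [2,5,6], [3,4,5], [3,5,6]

so the chain groups are C_0 ≅ Z^6, C_1 ≅ Z^12, C_2 ≅ Z^6.

∂_1: C_1 → C_0 sends each edge [p,q] (with p < q) to q − p.
This gives a 6×12 integer matrix of rank 5; reducing to Smith normal form yields diagonal entries (1,1,1,1,1).

The boundary map ∂_2: C_2 → C_1 sends each 2-simplex [p,q,r] to [q,r] − [p,r] + [p,q]. For instance
  ∂[1,4,5] = [4,5] − [1,5] + [1,4],
  ∂[3,4,5] = [4,5] − [3,5] + [3,4].
This gives a 12×6 integer matrix of rank 6; reducing to Smith normal form yields diagonal entries (1,1,1,1,1,1).

Reading off H_k = ker ∂_k / im ∂_{k+1}:

  H_0: rank C_0 − rank ∂_1 = 6 − 5 = 1, and the invariant factors of ∂_1 are all 1, so H_0 = Z.
  H_1: rank ker ∂_1 − rank ∂_2 = (12 − 5) − 6 = 1, and the invariant factors of ∂_2 are all 1, so H_1 = Z.
  H_2: rank ker ∂_2 − rank ∂_3 = (6 − 6) − 0 = 0, and there is no ∂_3, so H_2 = 0.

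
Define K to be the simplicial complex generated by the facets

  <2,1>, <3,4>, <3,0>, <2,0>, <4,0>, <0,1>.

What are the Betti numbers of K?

b_0 = 1, b_1 = 2.

Fix the vertex order 0 < 1 < 2 < 3 < 4 and write every simplex with vertices in increasing order. Then dim K = 1 and the simplices of K are:

  0-simplices (5): [0], [1], [2], [3], [4]
  1-simplices (6): [0,1], [0,2], [0,3], [0,4], [1,2], [3,4]

so the chain groups are C_0 ≅ Z^5, C_1 ≅ Z^6.

∂_1: C_1 → C_0 maps an edge to its endpoints' difference, ∂[p,q] = q − p. For instance
  ∂[0,4] = [4] − [0].
As a 5×6 matrix over Z this has rank 4, with invariant factors (1,1,1,1).

Computing H_k = (kernel of ∂_k) / (image of ∂_{k+1}):

  H_0: rank C_0 − rank ∂_1 = 5 − 4 = 1, and the invariant factors of ∂_1 are all 1, so H_0 ≅ Z.
  H_1: rank ker ∂_1 − rank ∂_2 = (6 − 4) − 0 = 2, and there is no ∂_2, so H_1 ≅ Z^2.

Hence the Betti numbers are b_0 = 1, b_1 = 2.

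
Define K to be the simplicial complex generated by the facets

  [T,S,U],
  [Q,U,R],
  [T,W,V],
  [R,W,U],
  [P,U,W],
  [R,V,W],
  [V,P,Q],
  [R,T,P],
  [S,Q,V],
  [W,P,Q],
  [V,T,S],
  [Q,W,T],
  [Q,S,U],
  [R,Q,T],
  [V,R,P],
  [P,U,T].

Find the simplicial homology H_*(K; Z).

H_0 ≅ Z,  H_1 ≅ Z^2,  H_2 ≅ Z.

K has 8 vertices, 24 edges, 16 triangles.
rank ∂_0 = 0, rank ∂_1 = 7 ⇒ b_0 = 8 − 0 − 7 = 1; all invariant factors of ∂_1 are 1 so no torsion. So H_0 = Z.
rank ∂_1 = 7, rank ∂_2 = 15 ⇒ b_1 = 24 − 7 − 15 = 2; all invariant factors of ∂_2 are 1 so no torsion. So H_1 = Z^2.
rank ∂_2 = 15, rank ∂_3 = 0 ⇒ b_2 = 16 − 15 − 0 = 1. So H_2 = Z.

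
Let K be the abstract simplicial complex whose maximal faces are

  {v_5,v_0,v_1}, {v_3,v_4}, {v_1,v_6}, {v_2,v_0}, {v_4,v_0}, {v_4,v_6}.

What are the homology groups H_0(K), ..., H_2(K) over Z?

H_0 = Z,  H_1 = Z,  H_2 = 0.

Order the vertices as v_0 < v_1 < v_2 < v_3 < v_4 < v_5 < v_6. Listing each simplex with vertices in this order, K has dimension 2 with simplices:

  0-simplices (7): [v_0], [v_1], [v_2], [v_3], [v_4], [v_5], [v_6]
  1-simplices (8): [v_0,v_1], [v_0,v_2], [v_0,v_4], [v_0,v_5], [v_1,v_5], [v_1,v_6], [v_3,v_4], [v_4,v_6]
  2-simplices (1): [v_0,v_1,v_5]

so the chain groups are C_0 ≅ Z^7, C_1 ≅ Z^8, C_2 ≅ Z^1.

The boundary map ∂_1: C_1 → C_0 maps an edge to its endpoints' difference, ∂[p,q] = q − p.
The 7×8 boundary matrix has rank 6 and Smith normal form diag(1,1,1,1,1,1).

Boundary ∂_2: C_2 → C_1 acts by ∂[p,q,r] = [q,r] − [p,r] + [p,q]. For instance
  ∂[v_0,v_1,v_5] = [v_1,v_5] − [v_0,v_5] + [v_0,v_1].
As a 8×1 matrix over Z this has rank 1, with invariant factors (1).

Reading off H_k = ker ∂_k / im ∂_{k+1}:

  H_0: rank C_0 − rank ∂_1 = 7 − 6 = 1, and the invariant factors of ∂_1 are all 1, so H_0 ≅ Z.
  H_1: rank ker ∂_1 − rank ∂_2 = (8 − 6) − 1 = 1, and the invariant factors of ∂_2 are all 1, so H_1 ≅ Z.
  H_2: rank ker ∂_2 − rank ∂_3 = (1 − 1) − 0 = 0, and there is no ∂_3, so H_2 ≅ 0.

As a check, the Euler characteristic is 7 − 8 + 1 = 0, which agrees with 1 − 1 + 0 = 0.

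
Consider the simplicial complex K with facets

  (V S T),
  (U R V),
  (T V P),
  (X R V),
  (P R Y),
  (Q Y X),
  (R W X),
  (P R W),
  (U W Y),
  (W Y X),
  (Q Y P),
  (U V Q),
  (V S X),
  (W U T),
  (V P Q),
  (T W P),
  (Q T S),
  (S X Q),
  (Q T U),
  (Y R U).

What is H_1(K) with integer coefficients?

H_1 ≅ Z ⊕ Z/2Z.

Take the total order P < Q < R < S < T < U < V < W < X < Y on the vertex set. Then K (dimension 2) consists of the simplices:

  0-simplices (10): P, Q, R, S, T, U, V, W, X, Y
  1-simplices (30): PQ, PR, PT, PV, PW, PY, QS, QT, QU, QV, QX, QY, RU, RV, RW, RX, RY, ST, SV, SX, TU, TV, TW, UV, UW, UY, VX, WX, WY, XY
  2-simplices (20): PQV, PQY, PRW, PRY, PTV, PTW, QST, QSX, QTU, QUV, QXY, RUV, RUY, RVX, RWX, STV, SVX, TUW, UWY, WXY

giving chain groups C_0 ≅ Z^10, C_1 ≅ Z^30, C_2 ≅ Z^20.

Boundary ∂_1: C_1 → C_0 sends each edge [p,q] (with p < q) to q − p.
The resulting 10×30 matrix has rank 9, and its Smith normal form has invariant factors (1,1,1,1,1,1,1,1,1).

∂_2: C_2 → C_1 maps a triangle to the signed sum of its edges. For instance
  ∂RUV = UV − RV + RU,
  ∂WXY = XY − WY + WX.
As a 30×20 matrix over Z this has rank 20, with invariant factors (1,1,1,1,1,1,1,1,1,1,1,1,1,1,1,1,1,1,1,2).

Now H_k = ker ∂_k / im ∂_{k+1}, so:

  H_1: rank ker ∂_1 − rank ∂_2 = (30 − 9) − 20 = 1, and ∂_2 has invariant factor 2 > 1, so H_1 ≅ Z ⊕ Z/2Z.

(K is a triangulation of the Klein bottle.)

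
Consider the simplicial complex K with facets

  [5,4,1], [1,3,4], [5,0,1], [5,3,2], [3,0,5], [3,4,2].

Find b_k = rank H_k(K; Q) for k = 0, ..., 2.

b_0 = 1, b_1 = 1, b_2 = 0.

Take the total order 0 < 1 < 2 < 3 < 4 < 5 on the vertex set. Then K (dimension 2) consists of the simplices:

  0-simplices (6): [0], [1], [2], [3], [4], [5]
  1-simplices (12): [0,1], [0,3], [0,5], [1,3], [1,4], [1,5], [2,3], [2,4], [2,5], [3,4], [3,5], [4,5]
  2-simplices (6): [0,1,5], [0,3,5], [1,3,4], [1,4,5], [2,3,4], [2,3,5]

Hence C_0 ≅ Z^6, C_1 ≅ Z^12, C_2 ≅ Z^6.

The boundary map ∂_1: C_1 → C_0 maps an edge to its endpoints' difference, ∂[p,q] = q − p.
The 6×12 boundary matrix has rank 5 and Smith normal form diag(1,1,1,1,1).

The boundary map ∂_2: C_2 → C_1 sends each 2-simplex [p,q,r] to [q,r] − [p,r] + [p,q]. For instance
  ∂[0,1,5] = [1,5] − [0,5] + [0,1],
  ∂[0,3,5] = [3,5] − [0,5] + [0,3].
The 12×6 boundary matrix has rank 6 and Smith normal form diag(1,1,1,1,1,1).

Now H_k = ker ∂_k / im ∂_{k+1}, so:

  H_0: rank C_0 − rank ∂_1 = 6 − 5 = 1, and the invariant factors of ∂_1 are all 1, so H_0 ≅ Z.
  H_1: rank ker ∂_1 − rank ∂_2 = (12 − 5) − 6 = 1, and the invariant factors of ∂_2 are all 1, so H_1 ≅ Z.
  H_2: rank ker ∂_2 − rank ∂_3 = (6 − 6) − 0 = 0, and there is no ∂_3, so H_2 ≅ 0.

As a check, the Euler characteristic is 6 − 12 + 6 = 0, which agrees with 1 − 1 + 0 = 0.

Hence the Betti numbers are b_0 = 1, b_1 = 1, b_2 = 0.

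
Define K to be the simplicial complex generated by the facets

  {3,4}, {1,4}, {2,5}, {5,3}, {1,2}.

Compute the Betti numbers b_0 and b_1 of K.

We work with the vertex ordering 1 < 2 < 3 < 4 < 5. The simplices of K, each written with vertices in increasing order, are:

  0-simplices (5): [1], [2], [3], [4], [5]
  1-simplices (5): [1,2], [1,4], [2,5], [3,4], [3,5]

giving chain groups C_0 ≅ Z^5, C_1 ≅ Z^5.

The boundary map ∂_1: C_1 → C_0 is given by ∂[p,q] = [q] − [p].
The resulting 5×5 matrix has rank 4, and its Smith normal form has invariant factors (1,1,1,1).

From H_k ≅ ker(∂_k) / im(∂_{k+1}) we obtain:

  H_0: rank C_0 − rank ∂_1 = 5 − 4 = 1, and the invariant factors of ∂_1 are all 1, so H_0 = Z.
  H_1: rank ker ∂_1 − rank ∂_2 = (5 − 4) − 0 = 1, and there is no ∂_2, so H_1 = Z.

As a check, the Euler characteristic is 5 − 5 = 0, which agrees with 1 − 1 = 0.

Hence the Betti numbers are b_0 = 1, b_1 = 1.

b_0 = 1, b_1 = 1.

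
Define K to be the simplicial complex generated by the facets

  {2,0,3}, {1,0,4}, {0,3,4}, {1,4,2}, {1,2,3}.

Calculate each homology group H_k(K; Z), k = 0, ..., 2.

Take the total order 0 < 1 < 2 < 3 < 4 on the vertex set. Then K (dimension 2) consists of the simplices:

  0-simplices (5): [0], [1], [2], [3], [4]
  1-simplices (10): [0,1], [0,2], [0,3], [0,4], [1,2], [1,3], [1,4], [2,3], [2,4], [3,4]
  2-simplices (5): [0,1,4], [0,2,3], [0,3,4], [1,2,3], [1,2,4]

Hence C_0 ≅ Z^5, C_1 ≅ Z^10, C_2 ≅ Z^5.

The boundary map ∂_1: C_1 → C_0 sends each edge [p,q] (with p < q) to q − p. For instance
  ∂[0,4] = [4] − [0].
As a 5×10 matrix over Z this has rank 4, with invariant factors (1,1,1,1).

The boundary map ∂_2: C_2 → C_1 acts by ∂[p,q,r] = [q,r] − [p,r] + [p,q]. For instance
  ∂[0,3,4] = [3,4] − [0,4] + [0,3],
  ∂[1,2,3] = [2,3] − [1,3] + [1,2].
As a 10×5 matrix over Z this has rank 5, with invariant factors (1,1,1,1,1).

From H_k ≅ ker(∂_k) / im(∂_{k+1}) we obtain:

  H_0: rank C_0 − rank ∂_1 = 5 − 4 = 1, and the invariant factors of ∂_1 are all 1, so H_0 ≅ Z.
  H_1: rank ker ∂_1 − rank ∂_2 = (10 − 4) − 5 = 1, and the invariant factors of ∂_2 are all 1, so H_1 ≅ Z.
  H_2: rank ker ∂_2 − rank ∂_3 = (5 − 5) − 0 = 0, and there is no ∂_3, so H_2 ≅ 0.

H_0 ≅ Z,  H_1 ≅ Z,  H_2 = 0.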